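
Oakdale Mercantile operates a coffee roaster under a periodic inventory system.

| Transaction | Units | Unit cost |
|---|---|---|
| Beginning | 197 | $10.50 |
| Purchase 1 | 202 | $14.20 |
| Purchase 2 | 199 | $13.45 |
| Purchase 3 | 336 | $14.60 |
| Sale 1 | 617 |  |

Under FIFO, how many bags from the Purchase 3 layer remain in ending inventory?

Sale 1 (617) [FIFO — oldest first]: 197 @ $10.50 + 202 @ $14.20 + 199 @ $13.45 + 19 @ $14.60 = $7,890.85
Ending inventory: 317 @ $14.60 = $4,628.20
Check: goods available $12,519.05 = COGS $7,890.85 + ending $4,628.20

317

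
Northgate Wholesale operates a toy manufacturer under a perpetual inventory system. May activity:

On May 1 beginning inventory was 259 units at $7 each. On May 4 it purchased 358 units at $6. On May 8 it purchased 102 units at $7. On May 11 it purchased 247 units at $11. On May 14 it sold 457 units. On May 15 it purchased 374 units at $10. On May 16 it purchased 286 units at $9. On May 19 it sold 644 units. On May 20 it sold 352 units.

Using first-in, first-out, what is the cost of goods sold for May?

COGS = $12,149

May 14, 457 sold [FIFO — oldest first]: 259 @ $7 + 198 @ $6 = $3,001
May 19, 644 sold [FIFO — oldest first]: 160 @ $6 + 102 @ $7 + 247 @ $11 + 135 @ $10 = $5,741
May 20, 352 sold [FIFO — oldest first]: 239 @ $10 + 113 @ $9 = $3,407
Total COGS = $3,001 + $5,741 + $3,407 = $12,149
Ending inventory: 173 @ $9 = $1,557
Check: goods available $13,706 = COGS $12,149 + ending $1,557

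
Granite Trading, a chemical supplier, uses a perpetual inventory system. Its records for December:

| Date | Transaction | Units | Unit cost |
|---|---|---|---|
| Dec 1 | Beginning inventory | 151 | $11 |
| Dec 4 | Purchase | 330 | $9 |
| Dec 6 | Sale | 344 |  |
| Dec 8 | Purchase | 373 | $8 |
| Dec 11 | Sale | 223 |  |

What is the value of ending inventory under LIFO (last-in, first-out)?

Dec 6, 344 sold [LIFO — newest first]: 330 @ $9 + 14 @ $11 = $3,124
Dec 11, 223 sold [LIFO — newest first]: 223 @ $8 = $1,784
Total COGS = $3,124 + $1,784 = $4,908
Ending inventory: 137 @ $11 + 150 @ $8 = $2,707

Ending inventory = $2,707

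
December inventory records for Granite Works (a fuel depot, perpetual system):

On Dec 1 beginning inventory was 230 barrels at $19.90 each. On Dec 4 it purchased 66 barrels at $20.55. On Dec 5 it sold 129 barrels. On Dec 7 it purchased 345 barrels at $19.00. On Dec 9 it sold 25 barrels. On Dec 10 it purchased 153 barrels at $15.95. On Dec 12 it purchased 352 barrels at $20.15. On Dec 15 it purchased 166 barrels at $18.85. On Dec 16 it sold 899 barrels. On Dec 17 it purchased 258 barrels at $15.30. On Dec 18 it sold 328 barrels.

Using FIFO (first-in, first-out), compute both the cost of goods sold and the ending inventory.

Dec 5, 129 sold [FIFO — oldest first]: 129 @ $19.90 = $2,567.10
Dec 9, 25 sold [FIFO — oldest first]: 25 @ $19.90 = $497.50
Dec 16, 899 sold [FIFO — oldest first]: 76 @ $19.90 + 66 @ $20.55 + 345 @ $19.00 + 153 @ $15.95 + 259 @ $20.15 = $17,082.90
Dec 18, 328 sold [FIFO — oldest first]: 93 @ $20.15 + 166 @ $18.85 + 69 @ $15.30 = $6,058.75
Total COGS = $2,567.10 + $497.50 + $17,082.90 + $6,058.75 = $26,206.25
Ending inventory: 189 @ $15.30 = $2,891.70

COGS = $26,206.25; ending inventory = $2,891.70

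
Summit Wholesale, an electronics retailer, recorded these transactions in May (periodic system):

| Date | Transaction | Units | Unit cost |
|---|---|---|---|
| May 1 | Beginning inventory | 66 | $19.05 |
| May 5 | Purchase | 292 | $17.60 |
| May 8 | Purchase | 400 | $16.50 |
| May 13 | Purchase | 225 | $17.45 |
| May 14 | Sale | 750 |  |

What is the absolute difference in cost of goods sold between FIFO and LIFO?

FIFO COGS: 66 @ $19.05 + 292 @ $17.60 + 392 @ $16.50 = $12,864.50
LIFO COGS: 225 @ $17.45 + 400 @ $16.50 + 125 @ $17.60 = $12,726.25
Difference = |$12,864.50 − $12,726.25| = $138.25

$138.25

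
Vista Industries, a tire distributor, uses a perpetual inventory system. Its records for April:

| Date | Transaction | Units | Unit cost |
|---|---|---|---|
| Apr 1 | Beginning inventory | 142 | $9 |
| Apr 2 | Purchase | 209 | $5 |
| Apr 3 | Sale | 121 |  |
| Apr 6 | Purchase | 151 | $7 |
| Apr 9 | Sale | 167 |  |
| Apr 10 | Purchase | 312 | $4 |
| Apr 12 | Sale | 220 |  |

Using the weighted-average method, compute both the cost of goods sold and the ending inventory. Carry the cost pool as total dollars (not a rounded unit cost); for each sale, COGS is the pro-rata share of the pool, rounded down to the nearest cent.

COGS = $3,059.20; ending inventory = $1,568.80

After Apr 1: 142 on hand, pool $1,278.00 (≈ $9.0000 each)
After Apr 2: 351 on hand, pool $2,323.00 (≈ $6.6182 each)
Apr 3, sell 121: 121/351 × $2,323.00 → $800.80
After Apr 6: 381 on hand, pool $2,579.20 (≈ $6.7696 each)
Apr 9, sell 167: 167/381 × $2,579.20 → $1,130.51
After Apr 10: 526 on hand, pool $2,696.69 (≈ $5.1268 each)
Apr 12, sell 220: 220/526 × $2,696.69 → $1,127.89
Total COGS = $800.80 + $1,130.51 + $1,127.89 = $3,059.20
Ending inventory (cost pool remaining) = $1,568.80
Check: goods available $4,628.00 = COGS $3,059.20 + ending $1,568.80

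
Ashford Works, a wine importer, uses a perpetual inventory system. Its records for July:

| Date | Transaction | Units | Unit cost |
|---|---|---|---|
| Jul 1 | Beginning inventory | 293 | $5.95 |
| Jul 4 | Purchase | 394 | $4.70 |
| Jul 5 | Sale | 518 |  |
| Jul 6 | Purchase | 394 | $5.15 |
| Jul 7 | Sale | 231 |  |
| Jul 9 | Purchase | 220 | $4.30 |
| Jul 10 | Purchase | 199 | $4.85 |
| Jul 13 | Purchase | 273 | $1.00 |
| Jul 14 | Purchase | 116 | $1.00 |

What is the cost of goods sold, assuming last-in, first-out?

COGS = $3,779.25

Jul 5, 518 sold [LIFO — newest first]: 394 @ $4.70 + 124 @ $5.95 = $2,589.60
Jul 7, 231 sold [LIFO — newest first]: 231 @ $5.15 = $1,189.65
Total COGS = $2,589.60 + $1,189.65 = $3,779.25
Ending inventory: 169 @ $5.95 + 163 @ $5.15 + 220 @ $4.30 + 199 @ $4.85 + 273 @ $1.00 + 116 @ $1.00 = $4,145.15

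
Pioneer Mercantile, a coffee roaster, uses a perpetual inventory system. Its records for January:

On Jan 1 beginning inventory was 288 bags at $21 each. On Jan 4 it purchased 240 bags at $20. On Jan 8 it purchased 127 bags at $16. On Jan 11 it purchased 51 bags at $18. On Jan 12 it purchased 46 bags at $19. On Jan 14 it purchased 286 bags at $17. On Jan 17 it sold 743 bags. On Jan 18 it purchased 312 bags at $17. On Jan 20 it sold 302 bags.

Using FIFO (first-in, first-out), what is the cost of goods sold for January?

COGS = $19,653

Jan 17, 743 sold [FIFO — oldest first]: 288 @ $21 + 240 @ $20 + 127 @ $16 + 51 @ $18 + 37 @ $19 = $14,501
Jan 20, 302 sold [FIFO — oldest first]: 9 @ $19 + 286 @ $17 + 7 @ $17 = $5,152
Total COGS = $14,501 + $5,152 = $19,653
Ending inventory: 305 @ $17 = $5,185
Check: goods available $24,838 = COGS $19,653 + ending $5,185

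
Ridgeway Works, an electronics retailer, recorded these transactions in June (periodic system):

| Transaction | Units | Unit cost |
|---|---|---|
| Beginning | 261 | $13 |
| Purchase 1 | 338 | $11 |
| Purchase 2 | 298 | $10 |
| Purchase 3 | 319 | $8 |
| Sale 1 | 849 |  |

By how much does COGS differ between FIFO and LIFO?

$1,527

FIFO COGS: 261 @ $13 + 338 @ $11 + 250 @ $10 = $9,611
LIFO COGS: 319 @ $8 + 298 @ $10 + 232 @ $11 = $8,084
Difference = |$9,611 − $8,084| = $1,527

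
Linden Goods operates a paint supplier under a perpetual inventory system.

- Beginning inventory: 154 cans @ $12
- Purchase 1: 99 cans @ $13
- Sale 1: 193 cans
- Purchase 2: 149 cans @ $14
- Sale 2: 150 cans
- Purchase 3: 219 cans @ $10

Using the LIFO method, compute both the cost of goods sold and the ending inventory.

Sale 1 (193) [LIFO — newest first]: 99 @ $13 + 94 @ $12 = $2,415
Sale 2 (150) [LIFO — newest first]: 149 @ $14 + 1 @ $12 = $2,098
Total COGS = $2,415 + $2,098 = $4,513
Ending inventory: 59 @ $12 + 219 @ $10 = $2,898

COGS = $4,513; ending inventory = $2,898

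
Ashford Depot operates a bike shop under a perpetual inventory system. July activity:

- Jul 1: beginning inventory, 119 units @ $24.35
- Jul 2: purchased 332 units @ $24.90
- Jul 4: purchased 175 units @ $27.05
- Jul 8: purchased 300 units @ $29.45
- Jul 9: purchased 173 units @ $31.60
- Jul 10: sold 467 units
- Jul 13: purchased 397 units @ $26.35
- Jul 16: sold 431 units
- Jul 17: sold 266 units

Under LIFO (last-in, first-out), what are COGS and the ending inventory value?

Jul 10, 467 sold [LIFO — newest first]: 173 @ $31.60 + 294 @ $29.45 = $14,125.10
Jul 16, 431 sold [LIFO — newest first]: 397 @ $26.35 + 6 @ $29.45 + 28 @ $27.05 = $11,395.05
Jul 17, 266 sold [LIFO — newest first]: 147 @ $27.05 + 119 @ $24.90 = $6,939.45
Total COGS = $14,125.10 + $11,395.05 + $6,939.45 = $32,459.60
Ending inventory: 119 @ $24.35 + 213 @ $24.90 = $8,201.35

COGS = $32,459.60; ending inventory = $8,201.35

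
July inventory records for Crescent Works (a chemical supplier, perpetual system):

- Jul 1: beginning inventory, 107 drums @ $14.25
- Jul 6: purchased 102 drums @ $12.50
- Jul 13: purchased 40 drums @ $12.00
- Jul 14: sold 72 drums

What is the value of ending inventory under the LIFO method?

Ending inventory = $2,399.75

Jul 14, 72 sold [LIFO — newest first]: 40 @ $12.00 + 32 @ $12.50 = $880.00
Ending inventory: 107 @ $14.25 + 70 @ $12.50 = $2,399.75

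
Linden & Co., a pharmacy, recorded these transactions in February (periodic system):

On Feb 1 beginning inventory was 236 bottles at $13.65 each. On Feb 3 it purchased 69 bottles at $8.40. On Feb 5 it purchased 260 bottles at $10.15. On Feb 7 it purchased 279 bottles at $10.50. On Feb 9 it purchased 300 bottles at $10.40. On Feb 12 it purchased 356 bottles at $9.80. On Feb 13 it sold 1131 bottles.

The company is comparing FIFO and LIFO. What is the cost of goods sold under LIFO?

FIFO COGS: 236 @ $13.65 + 69 @ $8.40 + 260 @ $10.15 + 279 @ $10.50 + 287 @ $10.40 = $12,354.30
LIFO COGS: 356 @ $9.80 + 300 @ $10.40 + 279 @ $10.50 + 196 @ $10.15 = $11,527.70

COGS = $11,527.70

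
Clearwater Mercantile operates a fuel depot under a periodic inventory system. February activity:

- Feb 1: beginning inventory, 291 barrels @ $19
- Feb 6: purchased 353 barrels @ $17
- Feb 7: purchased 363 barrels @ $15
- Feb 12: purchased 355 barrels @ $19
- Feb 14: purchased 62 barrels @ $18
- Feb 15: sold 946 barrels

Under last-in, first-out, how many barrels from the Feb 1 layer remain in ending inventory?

291

Feb 15, 946 sold [LIFO — newest first]: 62 @ $18 + 355 @ $19 + 363 @ $15 + 166 @ $17 = $16,128
Ending inventory: 291 @ $19 + 187 @ $17 = $8,708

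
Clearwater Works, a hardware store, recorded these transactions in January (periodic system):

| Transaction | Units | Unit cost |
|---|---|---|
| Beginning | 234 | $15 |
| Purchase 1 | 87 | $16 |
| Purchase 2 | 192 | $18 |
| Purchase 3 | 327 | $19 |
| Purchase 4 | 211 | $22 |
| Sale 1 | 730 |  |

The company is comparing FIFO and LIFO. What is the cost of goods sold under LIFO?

FIFO COGS: 234 @ $15 + 87 @ $16 + 192 @ $18 + 217 @ $19 = $12,481
LIFO COGS: 211 @ $22 + 327 @ $19 + 192 @ $18 = $14,311

COGS = $14,311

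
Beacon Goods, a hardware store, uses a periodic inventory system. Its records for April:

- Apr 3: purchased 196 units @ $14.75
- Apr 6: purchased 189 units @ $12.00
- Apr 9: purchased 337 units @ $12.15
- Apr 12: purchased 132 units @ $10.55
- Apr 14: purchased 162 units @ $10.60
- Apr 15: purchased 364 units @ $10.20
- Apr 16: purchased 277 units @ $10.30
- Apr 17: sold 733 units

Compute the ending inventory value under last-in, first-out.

Ending inventory = $11,388.15

Apr 17, 733 sold [LIFO — newest first]: 277 @ $10.30 + 364 @ $10.20 + 92 @ $10.60 = $7,541.10
Ending inventory: 196 @ $14.75 + 189 @ $12.00 + 337 @ $12.15 + 132 @ $10.55 + 70 @ $10.60 = $11,388.15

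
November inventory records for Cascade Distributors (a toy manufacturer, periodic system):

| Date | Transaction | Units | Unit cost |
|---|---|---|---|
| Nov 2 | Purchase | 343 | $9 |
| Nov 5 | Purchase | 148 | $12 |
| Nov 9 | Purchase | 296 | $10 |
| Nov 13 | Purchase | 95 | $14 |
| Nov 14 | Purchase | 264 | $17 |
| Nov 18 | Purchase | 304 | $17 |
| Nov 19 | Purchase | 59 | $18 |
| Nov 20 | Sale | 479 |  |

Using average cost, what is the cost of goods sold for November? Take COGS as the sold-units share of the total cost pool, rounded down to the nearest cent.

COGS = $6,307.62

Nov 20, sell 479: 479/1509 × $19,871.00 → $6,307.62
Ending inventory (cost pool remaining) = $13,563.38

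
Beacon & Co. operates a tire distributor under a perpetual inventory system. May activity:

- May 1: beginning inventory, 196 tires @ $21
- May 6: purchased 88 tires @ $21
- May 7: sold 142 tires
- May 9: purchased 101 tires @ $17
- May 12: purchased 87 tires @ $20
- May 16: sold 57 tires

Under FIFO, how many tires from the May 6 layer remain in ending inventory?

85

May 7, 142 sold [FIFO — oldest first]: 142 @ $21 = $2,982
May 16, 57 sold [FIFO — oldest first]: 54 @ $21 + 3 @ $21 = $1,197
Total COGS = $2,982 + $1,197 = $4,179
Ending inventory: 85 @ $21 + 101 @ $17 + 87 @ $20 = $5,242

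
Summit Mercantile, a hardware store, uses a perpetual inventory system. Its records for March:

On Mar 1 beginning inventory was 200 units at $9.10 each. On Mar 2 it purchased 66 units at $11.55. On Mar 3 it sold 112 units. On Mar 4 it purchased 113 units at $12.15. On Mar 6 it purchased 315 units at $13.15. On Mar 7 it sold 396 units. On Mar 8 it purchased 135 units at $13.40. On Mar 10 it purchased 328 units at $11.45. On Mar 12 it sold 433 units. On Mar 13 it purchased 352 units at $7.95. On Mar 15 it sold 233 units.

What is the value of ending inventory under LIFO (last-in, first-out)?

Mar 3, 112 sold [LIFO — newest first]: 66 @ $11.55 + 46 @ $9.10 = $1,180.90
Mar 7, 396 sold [LIFO — newest first]: 315 @ $13.15 + 81 @ $12.15 = $5,126.40
Mar 12, 433 sold [LIFO — newest first]: 328 @ $11.45 + 105 @ $13.40 = $5,162.60
Mar 15, 233 sold [LIFO — newest first]: 233 @ $7.95 = $1,852.35
Total COGS = $1,180.90 + $5,126.40 + $5,162.60 + $1,852.35 = $13,322.25
Ending inventory: 154 @ $9.10 + 32 @ $12.15 + 30 @ $13.40 + 119 @ $7.95 = $3,138.25

Ending inventory = $3,138.25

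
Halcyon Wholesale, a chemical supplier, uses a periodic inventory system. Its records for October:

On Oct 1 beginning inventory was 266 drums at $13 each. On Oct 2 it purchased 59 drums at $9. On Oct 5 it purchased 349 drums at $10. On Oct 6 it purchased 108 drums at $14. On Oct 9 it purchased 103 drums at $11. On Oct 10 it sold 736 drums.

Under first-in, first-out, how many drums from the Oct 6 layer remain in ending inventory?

Oct 10, 736 sold [FIFO — oldest first]: 266 @ $13 + 59 @ $9 + 349 @ $10 + 62 @ $14 = $8,347
Ending inventory: 46 @ $14 + 103 @ $11 = $1,777

46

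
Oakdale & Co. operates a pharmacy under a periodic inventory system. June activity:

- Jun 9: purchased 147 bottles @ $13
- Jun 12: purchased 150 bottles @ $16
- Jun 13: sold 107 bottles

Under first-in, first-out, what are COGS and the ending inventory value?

Jun 13, 107 sold [FIFO — oldest first]: 107 @ $13 = $1,391
Ending inventory: 40 @ $13 + 150 @ $16 = $2,920

COGS = $1,391; ending inventory = $2,920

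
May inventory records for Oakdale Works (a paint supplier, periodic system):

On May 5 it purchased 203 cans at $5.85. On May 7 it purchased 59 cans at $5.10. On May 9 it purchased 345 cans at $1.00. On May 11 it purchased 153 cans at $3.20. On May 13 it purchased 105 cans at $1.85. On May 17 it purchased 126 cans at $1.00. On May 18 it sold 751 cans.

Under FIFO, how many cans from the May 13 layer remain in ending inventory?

May 18, 751 sold [FIFO — oldest first]: 203 @ $5.85 + 59 @ $5.10 + 345 @ $1.00 + 144 @ $3.20 = $2,294.25
Ending inventory: 9 @ $3.20 + 105 @ $1.85 + 126 @ $1.00 = $349.05

105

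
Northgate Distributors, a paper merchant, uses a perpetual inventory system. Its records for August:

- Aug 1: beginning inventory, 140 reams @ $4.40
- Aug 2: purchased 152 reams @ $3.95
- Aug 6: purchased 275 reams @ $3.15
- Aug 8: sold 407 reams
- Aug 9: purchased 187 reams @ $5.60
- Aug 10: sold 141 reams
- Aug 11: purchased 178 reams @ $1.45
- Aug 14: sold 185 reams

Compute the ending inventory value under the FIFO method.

Ending inventory = $375.70

Aug 8, 407 sold [FIFO — oldest first]: 140 @ $4.40 + 152 @ $3.95 + 115 @ $3.15 = $1,578.65
Aug 10, 141 sold [FIFO — oldest first]: 141 @ $3.15 = $444.15
Aug 14, 185 sold [FIFO — oldest first]: 19 @ $3.15 + 166 @ $5.60 = $989.45
Total COGS = $1,578.65 + $444.15 + $989.45 = $3,012.25
Ending inventory: 21 @ $5.60 + 178 @ $1.45 = $375.70
Check: goods available $3,387.95 = COGS $3,012.25 + ending $375.70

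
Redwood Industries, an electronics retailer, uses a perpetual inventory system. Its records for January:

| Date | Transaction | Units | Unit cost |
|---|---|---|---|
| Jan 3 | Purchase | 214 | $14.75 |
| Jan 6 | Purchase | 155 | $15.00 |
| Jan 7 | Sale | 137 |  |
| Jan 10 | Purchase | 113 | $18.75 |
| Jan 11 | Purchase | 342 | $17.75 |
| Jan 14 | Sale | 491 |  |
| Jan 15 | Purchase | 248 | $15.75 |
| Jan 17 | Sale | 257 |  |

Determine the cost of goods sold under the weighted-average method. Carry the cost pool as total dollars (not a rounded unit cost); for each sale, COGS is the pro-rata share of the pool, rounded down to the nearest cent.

After Jan 3: 214 on hand, pool $3,156.50 (≈ $14.7500 each)
After Jan 6: 369 on hand, pool $5,481.50 (≈ $14.8550 each)
Jan 7, sell 137: 137/369 × $5,481.50 → $2,035.13
After Jan 10: 345 on hand, pool $5,565.12 (≈ $16.1308 each)
After Jan 11: 687 on hand, pool $11,635.62 (≈ $16.9369 each)
Jan 14, sell 491: 491/687 × $11,635.62 → $8,315.99
After Jan 15: 444 on hand, pool $7,225.63 (≈ $16.2739 each)
Jan 17, sell 257: 257/444 × $7,225.63 → $4,182.40
Total COGS = $2,035.13 + $8,315.99 + $4,182.40 = $14,533.52
Ending inventory (cost pool remaining) = $3,043.23

COGS = $14,533.52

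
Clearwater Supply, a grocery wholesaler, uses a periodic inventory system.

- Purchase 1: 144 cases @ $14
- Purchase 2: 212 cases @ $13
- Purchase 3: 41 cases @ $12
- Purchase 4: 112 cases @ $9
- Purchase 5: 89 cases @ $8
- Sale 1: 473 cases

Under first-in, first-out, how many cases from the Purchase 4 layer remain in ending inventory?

Sale 1 (473) [FIFO — oldest first]: 144 @ $14 + 212 @ $13 + 41 @ $12 + 76 @ $9 = $5,948
Ending inventory: 36 @ $9 + 89 @ $8 = $1,036

36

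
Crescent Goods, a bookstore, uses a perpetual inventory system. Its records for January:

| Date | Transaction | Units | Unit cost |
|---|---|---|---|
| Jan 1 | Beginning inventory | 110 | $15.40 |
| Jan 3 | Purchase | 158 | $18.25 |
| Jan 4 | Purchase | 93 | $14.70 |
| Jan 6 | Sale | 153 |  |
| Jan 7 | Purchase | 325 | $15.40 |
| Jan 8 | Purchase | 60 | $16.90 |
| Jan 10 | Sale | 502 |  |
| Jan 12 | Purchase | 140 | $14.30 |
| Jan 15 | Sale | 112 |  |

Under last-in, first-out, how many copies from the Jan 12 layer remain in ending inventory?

28

Jan 6, 153 sold [LIFO — newest first]: 93 @ $14.70 + 60 @ $18.25 = $2,462.10
Jan 10, 502 sold [LIFO — newest first]: 60 @ $16.90 + 325 @ $15.40 + 98 @ $18.25 + 19 @ $15.40 = $8,100.10
Jan 15, 112 sold [LIFO — newest first]: 112 @ $14.30 = $1,601.60
Total COGS = $2,462.10 + $8,100.10 + $1,601.60 = $12,163.80
Ending inventory: 91 @ $15.40 + 28 @ $14.30 = $1,801.80
Check: goods available $13,965.60 = COGS $12,163.80 + ending $1,801.80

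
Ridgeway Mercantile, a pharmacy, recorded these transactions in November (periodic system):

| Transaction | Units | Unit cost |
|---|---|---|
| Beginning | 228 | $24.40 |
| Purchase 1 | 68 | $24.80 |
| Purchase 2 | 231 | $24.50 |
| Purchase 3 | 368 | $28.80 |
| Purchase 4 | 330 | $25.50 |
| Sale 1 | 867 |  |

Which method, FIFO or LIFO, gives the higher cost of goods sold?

FIFO COGS: 228 @ $24.40 + 68 @ $24.80 + 231 @ $24.50 + 340 @ $28.80 = $22,701.10
LIFO COGS: 330 @ $25.50 + 368 @ $28.80 + 169 @ $24.50 = $23,153.90

LIFO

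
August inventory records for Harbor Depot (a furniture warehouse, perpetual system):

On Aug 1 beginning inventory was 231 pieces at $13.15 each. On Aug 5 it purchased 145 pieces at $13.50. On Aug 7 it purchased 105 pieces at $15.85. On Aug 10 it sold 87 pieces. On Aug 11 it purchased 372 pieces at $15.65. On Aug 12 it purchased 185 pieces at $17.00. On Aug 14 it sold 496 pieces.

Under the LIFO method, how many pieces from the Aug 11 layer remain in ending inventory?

61

Aug 10, 87 sold [LIFO — newest first]: 87 @ $15.85 = $1,378.95
Aug 14, 496 sold [LIFO — newest first]: 185 @ $17.00 + 311 @ $15.65 = $8,012.15
Total COGS = $1,378.95 + $8,012.15 = $9,391.10
Ending inventory: 231 @ $13.15 + 145 @ $13.50 + 18 @ $15.85 + 61 @ $15.65 = $6,235.10
Check: goods available $15,626.20 = COGS $9,391.10 + ending $6,235.10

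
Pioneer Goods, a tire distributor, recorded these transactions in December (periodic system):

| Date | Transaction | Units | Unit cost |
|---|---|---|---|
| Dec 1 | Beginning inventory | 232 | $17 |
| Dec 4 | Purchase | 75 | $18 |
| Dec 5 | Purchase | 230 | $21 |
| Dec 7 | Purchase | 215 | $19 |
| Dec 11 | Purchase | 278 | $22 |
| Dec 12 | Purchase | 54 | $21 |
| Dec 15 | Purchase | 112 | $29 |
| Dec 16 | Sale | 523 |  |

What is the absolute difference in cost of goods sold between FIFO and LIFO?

$2,169

FIFO COGS: 232 @ $17 + 75 @ $18 + 216 @ $21 = $9,830
LIFO COGS: 112 @ $29 + 54 @ $21 + 278 @ $22 + 79 @ $19 = $11,999
Difference = |$9,830 − $11,999| = $2,169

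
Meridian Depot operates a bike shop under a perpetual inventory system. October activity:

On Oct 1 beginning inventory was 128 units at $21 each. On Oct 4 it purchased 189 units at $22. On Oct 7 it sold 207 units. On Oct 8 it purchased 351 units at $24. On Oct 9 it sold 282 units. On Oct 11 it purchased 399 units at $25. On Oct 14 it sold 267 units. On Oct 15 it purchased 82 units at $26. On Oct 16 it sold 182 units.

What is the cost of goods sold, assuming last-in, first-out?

Oct 7, 207 sold [LIFO — newest first]: 189 @ $22 + 18 @ $21 = $4,536
Oct 9, 282 sold [LIFO — newest first]: 282 @ $24 = $6,768
Oct 14, 267 sold [LIFO — newest first]: 267 @ $25 = $6,675
Oct 16, 182 sold [LIFO — newest first]: 82 @ $26 + 100 @ $25 = $4,632
Total COGS = $4,536 + $6,768 + $6,675 + $4,632 = $22,611
Ending inventory: 110 @ $21 + 69 @ $24 + 32 @ $25 = $4,766
Check: goods available $27,377 = COGS $22,611 + ending $4,766

COGS = $22,611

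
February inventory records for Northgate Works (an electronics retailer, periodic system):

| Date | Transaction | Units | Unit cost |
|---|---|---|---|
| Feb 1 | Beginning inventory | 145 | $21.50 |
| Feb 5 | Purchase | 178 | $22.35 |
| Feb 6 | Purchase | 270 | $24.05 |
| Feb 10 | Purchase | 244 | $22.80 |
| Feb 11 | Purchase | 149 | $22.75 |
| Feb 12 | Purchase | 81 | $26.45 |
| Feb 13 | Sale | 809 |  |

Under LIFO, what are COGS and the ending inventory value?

COGS = $19,041.65; ending inventory = $5,643.05

Feb 13, 809 sold [LIFO — newest first]: 81 @ $26.45 + 149 @ $22.75 + 244 @ $22.80 + 270 @ $24.05 + 65 @ $22.35 = $19,041.65
Ending inventory: 145 @ $21.50 + 113 @ $22.35 = $5,643.05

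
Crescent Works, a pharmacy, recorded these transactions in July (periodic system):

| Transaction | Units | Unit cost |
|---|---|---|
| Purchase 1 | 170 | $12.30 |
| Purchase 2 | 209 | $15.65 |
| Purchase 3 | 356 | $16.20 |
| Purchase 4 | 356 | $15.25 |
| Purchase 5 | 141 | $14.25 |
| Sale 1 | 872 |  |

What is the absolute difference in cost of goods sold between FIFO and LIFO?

$284.50

FIFO COGS: 170 @ $12.30 + 209 @ $15.65 + 356 @ $16.20 + 137 @ $15.25 = $13,218.30
LIFO COGS: 141 @ $14.25 + 356 @ $15.25 + 356 @ $16.20 + 19 @ $15.65 = $13,502.80
Difference = |$13,218.30 − $13,502.80| = $284.50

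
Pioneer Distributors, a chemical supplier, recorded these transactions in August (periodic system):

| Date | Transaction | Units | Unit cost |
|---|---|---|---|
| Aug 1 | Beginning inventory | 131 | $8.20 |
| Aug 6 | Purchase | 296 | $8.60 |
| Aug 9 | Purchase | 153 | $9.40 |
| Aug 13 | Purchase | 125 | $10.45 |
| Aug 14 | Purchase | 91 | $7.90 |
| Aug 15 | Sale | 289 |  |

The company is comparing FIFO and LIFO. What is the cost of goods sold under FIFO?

COGS = $2,433.00

FIFO COGS: 131 @ $8.20 + 158 @ $8.60 = $2,433.00
LIFO COGS: 91 @ $7.90 + 125 @ $10.45 + 73 @ $9.40 = $2,711.35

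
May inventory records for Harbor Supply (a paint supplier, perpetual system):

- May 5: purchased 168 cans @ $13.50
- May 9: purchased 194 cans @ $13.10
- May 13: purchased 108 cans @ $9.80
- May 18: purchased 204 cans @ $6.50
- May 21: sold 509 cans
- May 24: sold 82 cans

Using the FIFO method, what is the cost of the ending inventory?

Ending inventory = $539.50

May 21, 509 sold [FIFO — oldest first]: 168 @ $13.50 + 194 @ $13.10 + 108 @ $9.80 + 39 @ $6.50 = $6,121.30
May 24, 82 sold [FIFO — oldest first]: 82 @ $6.50 = $533.00
Total COGS = $6,121.30 + $533.00 = $6,654.30
Ending inventory: 83 @ $6.50 = $539.50
Check: goods available $7,193.80 = COGS $6,654.30 + ending $539.50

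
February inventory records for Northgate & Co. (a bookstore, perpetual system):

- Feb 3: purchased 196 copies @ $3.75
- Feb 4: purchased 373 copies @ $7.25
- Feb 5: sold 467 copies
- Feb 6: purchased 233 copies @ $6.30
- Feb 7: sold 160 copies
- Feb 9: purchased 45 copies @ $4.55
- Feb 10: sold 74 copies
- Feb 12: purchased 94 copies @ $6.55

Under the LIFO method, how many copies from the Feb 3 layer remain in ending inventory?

102

Feb 5, 467 sold [LIFO — newest first]: 373 @ $7.25 + 94 @ $3.75 = $3,056.75
Feb 7, 160 sold [LIFO — newest first]: 160 @ $6.30 = $1,008.00
Feb 10, 74 sold [LIFO — newest first]: 45 @ $4.55 + 29 @ $6.30 = $387.45
Total COGS = $3,056.75 + $1,008.00 + $387.45 = $4,452.20
Ending inventory: 102 @ $3.75 + 44 @ $6.30 + 94 @ $6.55 = $1,275.40
Check: goods available $5,727.60 = COGS $4,452.20 + ending $1,275.40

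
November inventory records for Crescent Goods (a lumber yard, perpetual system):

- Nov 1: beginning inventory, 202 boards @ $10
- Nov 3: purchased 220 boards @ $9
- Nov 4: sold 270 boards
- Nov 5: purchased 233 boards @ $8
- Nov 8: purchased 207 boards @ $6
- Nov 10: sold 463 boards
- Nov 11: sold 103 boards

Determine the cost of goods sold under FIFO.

Nov 4, 270 sold [FIFO — oldest first]: 202 @ $10 + 68 @ $9 = $2,632
Nov 10, 463 sold [FIFO — oldest first]: 152 @ $9 + 233 @ $8 + 78 @ $6 = $3,700
Nov 11, 103 sold [FIFO — oldest first]: 103 @ $6 = $618
Total COGS = $2,632 + $3,700 + $618 = $6,950
Ending inventory: 26 @ $6 = $156

COGS = $6,950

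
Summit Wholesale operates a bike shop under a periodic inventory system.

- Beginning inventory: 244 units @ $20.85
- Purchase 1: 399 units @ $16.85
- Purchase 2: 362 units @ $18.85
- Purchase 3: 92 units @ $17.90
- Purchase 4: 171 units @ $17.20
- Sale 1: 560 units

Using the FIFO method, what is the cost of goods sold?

Sale 1 (560) [FIFO — oldest first]: 244 @ $20.85 + 316 @ $16.85 = $10,412.00
Ending inventory: 83 @ $16.85 + 362 @ $18.85 + 92 @ $17.90 + 171 @ $17.20 = $12,810.25

COGS = $10,412.00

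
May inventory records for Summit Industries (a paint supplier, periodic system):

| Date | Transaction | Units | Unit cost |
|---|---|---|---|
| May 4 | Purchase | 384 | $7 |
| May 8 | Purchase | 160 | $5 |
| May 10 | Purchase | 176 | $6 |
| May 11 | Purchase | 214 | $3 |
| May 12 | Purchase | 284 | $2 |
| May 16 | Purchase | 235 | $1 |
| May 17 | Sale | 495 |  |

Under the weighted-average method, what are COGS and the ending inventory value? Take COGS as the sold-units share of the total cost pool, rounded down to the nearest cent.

COGS = $2,040.29; ending inventory = $3,948.71

May 17, sell 495: 495/1453 × $5,989.00 → $2,040.29
Ending inventory (cost pool remaining) = $3,948.71
Check: goods available $5,989.00 = COGS $2,040.29 + ending $3,948.71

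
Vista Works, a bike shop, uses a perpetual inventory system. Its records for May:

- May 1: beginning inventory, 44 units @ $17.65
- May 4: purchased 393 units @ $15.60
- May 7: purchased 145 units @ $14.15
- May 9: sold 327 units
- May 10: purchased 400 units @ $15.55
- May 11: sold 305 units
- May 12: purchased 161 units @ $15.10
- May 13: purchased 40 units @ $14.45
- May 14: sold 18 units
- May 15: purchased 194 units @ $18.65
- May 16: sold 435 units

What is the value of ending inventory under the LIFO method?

May 9, 327 sold [LIFO — newest first]: 145 @ $14.15 + 182 @ $15.60 = $4,890.95
May 11, 305 sold [LIFO — newest first]: 305 @ $15.55 = $4,742.75
May 14, 18 sold [LIFO — newest first]: 18 @ $14.45 = $260.10
May 16, 435 sold [LIFO — newest first]: 194 @ $18.65 + 22 @ $14.45 + 161 @ $15.10 + 58 @ $15.55 = $7,269.00
Total COGS = $4,890.95 + $4,742.75 + $260.10 + $7,269.00 = $17,162.80
Ending inventory: 44 @ $17.65 + 211 @ $15.60 + 37 @ $15.55 = $4,643.55

Ending inventory = $4,643.55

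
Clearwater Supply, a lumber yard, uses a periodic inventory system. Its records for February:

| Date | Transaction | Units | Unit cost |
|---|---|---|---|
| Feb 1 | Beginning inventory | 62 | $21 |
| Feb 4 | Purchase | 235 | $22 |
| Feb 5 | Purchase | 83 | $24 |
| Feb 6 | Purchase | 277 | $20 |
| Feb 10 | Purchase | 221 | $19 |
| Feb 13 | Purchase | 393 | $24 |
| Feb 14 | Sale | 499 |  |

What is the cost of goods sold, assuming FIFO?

Feb 14, 499 sold [FIFO — oldest first]: 62 @ $21 + 235 @ $22 + 83 @ $24 + 119 @ $20 = $10,844
Ending inventory: 158 @ $20 + 221 @ $19 + 393 @ $24 = $16,791

COGS = $10,844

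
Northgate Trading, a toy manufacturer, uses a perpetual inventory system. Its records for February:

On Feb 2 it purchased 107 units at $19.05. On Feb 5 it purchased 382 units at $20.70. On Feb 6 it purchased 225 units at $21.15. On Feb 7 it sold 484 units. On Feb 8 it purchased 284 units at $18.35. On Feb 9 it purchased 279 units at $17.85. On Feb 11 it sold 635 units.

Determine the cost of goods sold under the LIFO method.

Feb 7, 484 sold [LIFO — newest first]: 225 @ $21.15 + 259 @ $20.70 = $10,120.05
Feb 11, 635 sold [LIFO — newest first]: 279 @ $17.85 + 284 @ $18.35 + 72 @ $20.70 = $11,681.95
Total COGS = $10,120.05 + $11,681.95 = $21,802.00
Ending inventory: 107 @ $19.05 + 51 @ $20.70 = $3,094.05

COGS = $21,802.00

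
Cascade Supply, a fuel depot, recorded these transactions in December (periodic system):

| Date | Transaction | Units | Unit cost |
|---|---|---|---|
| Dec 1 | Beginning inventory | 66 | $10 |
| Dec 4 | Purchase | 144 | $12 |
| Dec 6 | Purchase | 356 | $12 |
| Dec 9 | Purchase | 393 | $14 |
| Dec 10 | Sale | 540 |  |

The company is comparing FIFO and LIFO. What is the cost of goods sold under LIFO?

FIFO COGS: 66 @ $10 + 144 @ $12 + 330 @ $12 = $6,348
LIFO COGS: 393 @ $14 + 147 @ $12 = $7,266

COGS = $7,266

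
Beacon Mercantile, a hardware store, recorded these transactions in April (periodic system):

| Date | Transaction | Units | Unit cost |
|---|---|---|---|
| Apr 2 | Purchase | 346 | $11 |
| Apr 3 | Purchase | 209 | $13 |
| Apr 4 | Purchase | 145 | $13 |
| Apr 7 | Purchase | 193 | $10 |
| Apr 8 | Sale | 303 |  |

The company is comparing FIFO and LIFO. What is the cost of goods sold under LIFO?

FIFO COGS: 303 @ $11 = $3,333
LIFO COGS: 193 @ $10 + 110 @ $13 = $3,360

COGS = $3,360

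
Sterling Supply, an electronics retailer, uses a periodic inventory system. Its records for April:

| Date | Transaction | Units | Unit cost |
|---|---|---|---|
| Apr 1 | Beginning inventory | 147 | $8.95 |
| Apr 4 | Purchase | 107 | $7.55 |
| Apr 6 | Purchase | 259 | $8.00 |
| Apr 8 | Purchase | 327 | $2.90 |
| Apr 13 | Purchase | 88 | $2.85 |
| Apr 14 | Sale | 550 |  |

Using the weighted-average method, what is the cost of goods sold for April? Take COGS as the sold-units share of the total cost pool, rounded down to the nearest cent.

Apr 14, sell 550: 550/928 × $5,394.60 → $3,197.23
Ending inventory (cost pool remaining) = $2,197.37

COGS = $3,197.23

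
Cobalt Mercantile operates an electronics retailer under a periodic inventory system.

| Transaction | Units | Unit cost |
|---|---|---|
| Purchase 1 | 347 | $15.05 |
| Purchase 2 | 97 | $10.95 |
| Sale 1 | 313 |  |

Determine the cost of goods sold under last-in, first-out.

Sale 1 (313) [LIFO — newest first]: 97 @ $10.95 + 216 @ $15.05 = $4,312.95
Ending inventory: 131 @ $15.05 = $1,971.55

COGS = $4,312.95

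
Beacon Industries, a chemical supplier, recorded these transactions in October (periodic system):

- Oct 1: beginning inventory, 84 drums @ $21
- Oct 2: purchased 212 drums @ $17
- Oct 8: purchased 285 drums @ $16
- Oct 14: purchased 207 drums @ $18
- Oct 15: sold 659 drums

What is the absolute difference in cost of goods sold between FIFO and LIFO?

FIFO COGS: 84 @ $21 + 212 @ $17 + 285 @ $16 + 78 @ $18 = $11,332
LIFO COGS: 207 @ $18 + 285 @ $16 + 167 @ $17 = $11,125
Difference = |$11,332 − $11,125| = $207

$207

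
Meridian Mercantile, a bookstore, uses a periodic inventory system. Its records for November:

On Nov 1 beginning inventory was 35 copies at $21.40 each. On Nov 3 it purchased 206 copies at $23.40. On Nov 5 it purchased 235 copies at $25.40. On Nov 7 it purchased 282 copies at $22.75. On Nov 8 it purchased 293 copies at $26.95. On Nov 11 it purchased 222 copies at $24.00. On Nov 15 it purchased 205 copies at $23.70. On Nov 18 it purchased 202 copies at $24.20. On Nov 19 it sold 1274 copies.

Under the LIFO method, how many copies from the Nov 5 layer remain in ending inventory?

Nov 19, 1274 sold [LIFO — newest first]: 202 @ $24.20 + 205 @ $23.70 + 222 @ $24.00 + 293 @ $26.95 + 282 @ $22.75 + 70 @ $25.40 = $31,164.75
Ending inventory: 35 @ $21.40 + 206 @ $23.40 + 165 @ $25.40 = $9,760.40

165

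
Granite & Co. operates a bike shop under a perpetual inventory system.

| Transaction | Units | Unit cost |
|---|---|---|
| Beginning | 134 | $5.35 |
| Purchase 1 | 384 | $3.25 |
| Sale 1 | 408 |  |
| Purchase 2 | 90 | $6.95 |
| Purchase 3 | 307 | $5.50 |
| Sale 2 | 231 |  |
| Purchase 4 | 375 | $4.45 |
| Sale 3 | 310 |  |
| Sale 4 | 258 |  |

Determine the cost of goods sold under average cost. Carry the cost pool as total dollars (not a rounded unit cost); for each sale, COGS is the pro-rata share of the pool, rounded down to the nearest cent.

After Beginning: 134 on hand, pool $716.90 (≈ $5.3500 each)
After Purchase 1: 518 on hand, pool $1,964.90 (≈ $3.7932 each)
Sale 1, sell 408: 408/518 × $1,964.90 → $1,547.64
After Purchase 2: 200 on hand, pool $1,042.76 (≈ $5.2138 each)
After Purchase 3: 507 on hand, pool $2,731.26 (≈ $5.3871 each)
Sale 2, sell 231: 231/507 × $2,731.26 → $1,244.42
After Purchase 4: 651 on hand, pool $3,155.59 (≈ $4.8473 each)
Sale 3, sell 310: 310/651 × $3,155.59 → $1,502.66
Sale 4, sell 258: 258/341 × $1,652.93 → $1,250.60
Total COGS = $1,547.64 + $1,244.42 + $1,502.66 + $1,250.60 = $5,545.32
Ending inventory (cost pool remaining) = $402.33
Check: goods available $5,947.65 = COGS $5,545.32 + ending $402.33

COGS = $5,545.32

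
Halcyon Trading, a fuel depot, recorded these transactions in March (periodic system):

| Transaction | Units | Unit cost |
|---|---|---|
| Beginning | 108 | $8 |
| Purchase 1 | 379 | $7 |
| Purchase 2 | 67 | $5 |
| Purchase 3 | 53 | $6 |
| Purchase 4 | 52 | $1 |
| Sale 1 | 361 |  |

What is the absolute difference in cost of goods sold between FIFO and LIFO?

FIFO COGS: 108 @ $8 + 253 @ $7 = $2,635
LIFO COGS: 52 @ $1 + 53 @ $6 + 67 @ $5 + 189 @ $7 = $2,028
Difference = |$2,635 − $2,028| = $607

$607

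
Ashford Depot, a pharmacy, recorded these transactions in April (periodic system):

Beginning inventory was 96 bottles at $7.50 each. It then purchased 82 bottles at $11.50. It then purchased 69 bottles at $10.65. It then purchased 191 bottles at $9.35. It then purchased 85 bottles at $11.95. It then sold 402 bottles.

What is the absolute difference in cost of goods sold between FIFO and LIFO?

$344.85

FIFO COGS: 96 @ $7.50 + 82 @ $11.50 + 69 @ $10.65 + 155 @ $9.35 = $3,847.10
LIFO COGS: 85 @ $11.95 + 191 @ $9.35 + 69 @ $10.65 + 57 @ $11.50 = $4,191.95
Difference = |$3,847.10 − $4,191.95| = $344.85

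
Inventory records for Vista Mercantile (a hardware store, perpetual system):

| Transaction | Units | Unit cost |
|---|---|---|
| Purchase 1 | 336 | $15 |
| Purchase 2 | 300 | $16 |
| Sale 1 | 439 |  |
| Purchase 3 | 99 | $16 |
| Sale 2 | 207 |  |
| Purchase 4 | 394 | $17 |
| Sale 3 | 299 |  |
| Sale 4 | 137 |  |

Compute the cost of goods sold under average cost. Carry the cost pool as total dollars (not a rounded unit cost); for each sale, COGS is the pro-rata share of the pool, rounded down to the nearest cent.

After Purchase 1: 336 on hand, pool $5,040.00 (≈ $15.0000 each)
After Purchase 2: 636 on hand, pool $9,840.00 (≈ $15.4717 each)
Sale 1, sell 439: 439/636 × $9,840.00 → $6,792.07
After Purchase 3: 296 on hand, pool $4,631.93 (≈ $15.6484 each)
Sale 2, sell 207: 207/296 × $4,631.93 → $3,239.22
After Purchase 4: 483 on hand, pool $8,090.71 (≈ $16.7510 each)
Sale 3, sell 299: 299/483 × $8,090.71 → $5,008.53
Sale 4, sell 137: 137/184 × $3,082.18 → $2,294.88
Total COGS = $6,792.07 + $3,239.22 + $5,008.53 + $2,294.88 = $17,334.70
Ending inventory (cost pool remaining) = $787.30
Check: goods available $18,122.00 = COGS $17,334.70 + ending $787.30

COGS = $17,334.70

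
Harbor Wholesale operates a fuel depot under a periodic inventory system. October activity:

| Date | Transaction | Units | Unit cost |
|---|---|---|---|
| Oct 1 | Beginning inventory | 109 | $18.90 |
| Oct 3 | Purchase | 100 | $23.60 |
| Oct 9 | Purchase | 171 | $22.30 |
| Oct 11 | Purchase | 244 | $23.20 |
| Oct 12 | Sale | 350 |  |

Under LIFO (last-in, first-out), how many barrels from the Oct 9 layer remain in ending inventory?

Oct 12, 350 sold [LIFO — newest first]: 244 @ $23.20 + 106 @ $22.30 = $8,024.60
Ending inventory: 109 @ $18.90 + 100 @ $23.60 + 65 @ $22.30 = $5,869.60

65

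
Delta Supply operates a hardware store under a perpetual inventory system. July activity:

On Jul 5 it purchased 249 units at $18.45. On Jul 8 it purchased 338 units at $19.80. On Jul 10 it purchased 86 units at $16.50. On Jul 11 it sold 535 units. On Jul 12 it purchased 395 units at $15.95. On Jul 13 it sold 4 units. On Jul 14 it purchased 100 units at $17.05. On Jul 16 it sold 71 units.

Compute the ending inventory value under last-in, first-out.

Jul 11, 535 sold [LIFO — newest first]: 86 @ $16.50 + 338 @ $19.80 + 111 @ $18.45 = $10,159.35
Jul 13, 4 sold [LIFO — newest first]: 4 @ $15.95 = $63.80
Jul 16, 71 sold [LIFO — newest first]: 71 @ $17.05 = $1,210.55
Total COGS = $10,159.35 + $63.80 + $1,210.55 = $11,433.70
Ending inventory: 138 @ $18.45 + 391 @ $15.95 + 29 @ $17.05 = $9,277.00
Check: goods available $20,710.70 = COGS $11,433.70 + ending $9,277.00

Ending inventory = $9,277.00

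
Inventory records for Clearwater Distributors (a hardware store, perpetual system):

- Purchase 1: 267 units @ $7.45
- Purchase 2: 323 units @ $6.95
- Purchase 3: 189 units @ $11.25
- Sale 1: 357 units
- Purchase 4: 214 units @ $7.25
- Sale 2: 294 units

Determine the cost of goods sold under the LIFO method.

Sale 1 (357) [LIFO — newest first]: 189 @ $11.25 + 168 @ $6.95 = $3,293.85
Sale 2 (294) [LIFO — newest first]: 214 @ $7.25 + 80 @ $6.95 = $2,107.50
Total COGS = $3,293.85 + $2,107.50 = $5,401.35
Ending inventory: 267 @ $7.45 + 75 @ $6.95 = $2,510.40

COGS = $5,401.35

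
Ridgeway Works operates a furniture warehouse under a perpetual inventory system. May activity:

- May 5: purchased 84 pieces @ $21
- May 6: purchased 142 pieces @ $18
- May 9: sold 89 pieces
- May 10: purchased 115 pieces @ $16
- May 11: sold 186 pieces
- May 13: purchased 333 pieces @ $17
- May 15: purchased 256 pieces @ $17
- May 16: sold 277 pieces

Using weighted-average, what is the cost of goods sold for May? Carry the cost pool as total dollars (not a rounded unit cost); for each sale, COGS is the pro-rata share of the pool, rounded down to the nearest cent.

COGS = $9,720.58

After May 5: 84 on hand, pool $1,764.00 (≈ $21.0000 each)
After May 6: 226 on hand, pool $4,320.00 (≈ $19.1150 each)
May 9, sell 89: 89/226 × $4,320.00 → $1,701.23
After May 10: 252 on hand, pool $4,458.77 (≈ $17.6935 each)
May 11, sell 186: 186/252 × $4,458.77 → $3,290.99
After May 13: 399 on hand, pool $6,828.78 (≈ $17.1147 each)
After May 15: 655 on hand, pool $11,180.78 (≈ $17.0699 each)
May 16, sell 277: 277/655 × $11,180.78 → $4,728.36
Total COGS = $1,701.23 + $3,290.99 + $4,728.36 = $9,720.58
Ending inventory (cost pool remaining) = $6,452.42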